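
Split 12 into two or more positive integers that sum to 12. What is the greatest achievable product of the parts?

Fill f[k] for k=2..12: at each k try every first piece i and multiply by the better of (k−i) uncut or f[k−i].
f[2] = 1·max(1,0) = 1·1 = 1
f[3] = 1·max(2,1) = 1·2 = 2
f[4] = 2·max(2,1) = 2·2 = 4
f[5] = 2·max(3,2) = 2·3 = 6
f[6] = 3·max(3,2) = 3·3 = 9
f[7] = 2·max(5,6) = 2·6 = 12
f[8] = 2·max(6,9) = 2·9 = 18
f[9] = 3·max(6,9) = 3·9 = 27
f[10] = 2·max(8,18) = 2·18 = 36
f[11] = 2·max(9,27) = 2·27 = 54
f[12] = 3·max(9,27) = 3·27 = 81
One optimal split: 3 + 3 + 3 + 3; product 3·3·3·3 = 81.

81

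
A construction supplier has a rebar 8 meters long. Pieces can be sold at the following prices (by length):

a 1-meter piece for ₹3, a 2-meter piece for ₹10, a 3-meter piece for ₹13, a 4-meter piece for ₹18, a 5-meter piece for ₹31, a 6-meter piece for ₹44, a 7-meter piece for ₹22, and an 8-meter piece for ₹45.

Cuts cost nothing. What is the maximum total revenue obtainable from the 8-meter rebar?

54

Build R[k] bottom-up: R[k] = max over allowed piece i of (p[i] + R[k−i]).
R[1] = 3
R[2] = max(3+3, 10+0) = 10
R[3] = max(3+10, 10+3, 13+0) = 13
R[4] = max(3+13, 10+10, 13+3, 18+0) = 20
R[5] = max(3+20, 10+13, 13+10, 18+3, 31+0) = 31
R[6] = max(3+31, 10+20, 13+13, 18+10, 31+3, 44+0) = 44
R[7] = max(3+44, 10+31, 13+20, …, 44+3, 22+0) = 47
R[8] = max(3+47, 10+44, 13+31, …, 22+3, 45+0) = 54
One optimal cutting: 6 + 2 → ₹44 + ₹10 = ₹54.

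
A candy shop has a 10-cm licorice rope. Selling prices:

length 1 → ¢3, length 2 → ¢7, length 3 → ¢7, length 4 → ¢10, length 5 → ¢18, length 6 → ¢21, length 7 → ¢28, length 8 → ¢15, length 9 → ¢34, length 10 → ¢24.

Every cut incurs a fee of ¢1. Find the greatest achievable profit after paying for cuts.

36

Build net[k] bottom-up: net[k] = max over allowed piece i of (p[i] + net[k−i]) − 1 per cut.
net[1] = 3
net[2] = max(3+3-1, 7+0) = 7
net[3] = max(3+7-1, 7+3-1, 7+0) = 9
net[4] = max(3+9-1, 7+7-1, 7+3-1, 10+0) = 13
net[5] = max(3+13-1, 7+9-1, 7+7-1, 10+3-1, 18+0) = 18
net[6] = max(3+18-1, 7+13-1, 7+9-1, 10+7-1, 18+3-1, 21+0) = 21
net[7] = max(3+21-1, 7+18-1, 7+13-1, …, 21+3-1, 28+0) = 28
net[8] = max(3+28-1, 7+21-1, 7+18-1, …, 28+3-1, 15+0) = 30
net[9] = max(3+30-1, 7+28-1, 7+21-1, …, 15+3-1, 34+0) = 34
net[10] = max(3+34-1, 7+30-1, 7+28-1, …, 34+3-1, 24+0) = 36
One optimal plan: pieces 7 + 2 + 1 (2 cuts) → ¢38 − ¢2 = ¢36.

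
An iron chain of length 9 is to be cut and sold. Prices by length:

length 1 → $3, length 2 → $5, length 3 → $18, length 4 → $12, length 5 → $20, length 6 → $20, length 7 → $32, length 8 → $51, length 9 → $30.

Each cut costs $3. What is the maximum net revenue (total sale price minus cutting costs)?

Let net[k] be the best obtainable value from length k. For each k, try every first piece i and keep the best of price[i] + net[k−i] minus the 3 cut fee when i<k.
net[1] = 3
net[2] = max(3+3-3, 5+0) = 5
net[3] = max(3+5-3, 5+3-3, 18+0) = 18
net[4] = max(3+18-3, 5+5-3, 18+3-3, 12+0) = 18
net[5] = max(3+18-3, 5+18-3, 18+5-3, 12+3-3, 20+0) = 20
net[6] = max(3+20-3, 5+18-3, 18+18-3, 12+5-3, 20+3-3, 20+0) = 33
net[7] = max(3+33-3, 5+20-3, 18+18-3, …, 20+3-3, 32+0) = 33
net[8] = max(3+33-3, 5+33-3, 18+20-3, …, 32+3-3, 51+0) = 51
net[9] = max(3+51-3, 5+33-3, 18+33-3, …, 51+3-3, 30+0) = 51
One optimal plan: pieces 8 + 1 (1 cut) → $54 − $3 = $51.

51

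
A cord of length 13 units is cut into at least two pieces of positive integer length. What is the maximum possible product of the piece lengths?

Define f[k] = max over 1≤i<k of i · max(k−i, f[k−i]); the inner max lets the remainder stay uncut if that's better.
f[2] = 1×max(1,0) = 1×1 = 1
f[3] = max(1×2, 2×1) = 2
f[4] = max(1×3, 2×2, 3×1) = 4
f[5] = max(1×4, 2×3, 3×2, 4×1) = 6
f[6] = max(1×6, 2×4, 3×3, 4×2, 5×1) = 9
f[7] = max(1×9, 2×6, 3×4, 4×3, 5×2, 6×1) = 12
f[8] = max(1×12, 2×9, 3×6, …, 6×2, 7×1) = 18
f[9] = max(1×18, 2×12, 3×9, …, 7×2, 8×1) = 27
f[10] = max(1×27, 2×18, 3×12, …, 8×2, 9×1) = 36
f[11] = max(1×36, 2×27, 3×18, …, 9×2, 10×1) = 54
f[12] = max(1×54, 2×36, 3×27, …, 10×2, 11×1) = 81
f[13] = max(1×81, 2×54, 3×36, …, 11×2, 12×1) = 108
One optimal split: 3 + 3 + 3 + 2 + 2; product 3×3×3×2×2 = 108.

108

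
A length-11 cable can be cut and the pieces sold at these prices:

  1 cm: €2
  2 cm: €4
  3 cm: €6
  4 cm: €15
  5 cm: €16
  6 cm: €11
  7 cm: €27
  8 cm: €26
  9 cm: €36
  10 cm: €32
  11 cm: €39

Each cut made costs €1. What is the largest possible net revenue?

41

Consider every possible first cut. r[k] is the best of p[i]+r[k−i] over all sellable i≤k, charging 1 whenever i<k.
r[1] = 2
r[2] = 4
r[3] = 6
r[4] = 15
r[5] = 16  (first piece 1, then r[4]=15)
r[6] = 18  (first piece 2, then r[4]=15)
r[7] = 27
r[8] = 29  (first piece 4, then r[4]=15)
r[9] = 36
r[10] = 37  (first piece 1, then r[9]=36)
r[11] = 41  (first piece 4, then r[7]=27)
One optimal plan: pieces 7 + 4 (1 cut) → €42 − €1 = €41.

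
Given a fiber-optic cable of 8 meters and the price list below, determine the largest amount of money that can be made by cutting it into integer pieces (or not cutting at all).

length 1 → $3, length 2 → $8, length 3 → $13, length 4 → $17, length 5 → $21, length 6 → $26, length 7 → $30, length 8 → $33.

Build R[k] bottom-up: R[k] = max over allowed piece i of (p[i] + R[k−i]).
R[1] = 3
R[2] = 8
R[3] = 13
R[4] = 17
R[5] = 21  (first piece 2, then R[3]=13)
R[6] = 26  (first piece 3, then R[3]=13)
R[7] = 30  (first piece 3, then R[4]=17)
R[8] = 34  (first piece 2, then R[6]=26)
One optimal cutting: 3 + 3 + 2 → $13 + $13 + $8 = $34.

34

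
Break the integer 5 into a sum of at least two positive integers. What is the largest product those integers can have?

Let prod[k] be the best product for length k (with at least one cut). For each first piece i, the rest contributes max(k−i, prod[k−i]).
prod[2] = 1·max(1,0) = 1·1 = 1
prod[3] = max(1·2, 2·1) = 2
prod[4] = max(1·3, 2·2, 3·1) = 4
prod[5] = max(1·4, 2·3, 3·2, 4·1) = 6
One optimal split: 3 + 2; product 3·2 = 6.

6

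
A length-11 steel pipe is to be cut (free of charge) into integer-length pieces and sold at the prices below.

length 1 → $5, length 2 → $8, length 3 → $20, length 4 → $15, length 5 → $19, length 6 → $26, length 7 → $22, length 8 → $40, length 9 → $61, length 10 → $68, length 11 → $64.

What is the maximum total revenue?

Let r[k] be the best obtainable value from length k. For each k, try every first piece i and keep the best of price[i] + r[k−i].
r[1] = 5
r[2] = 10  (first piece 1, then r[1]=5)
r[3] = 20
r[4] = 25  (first piece 1, then r[3]=20)
r[5] = 30  (first piece 1, then r[4]=25)
r[6] = 40  (first piece 3, then r[3]=20)
r[7] = 45  (first piece 1, then r[6]=40)
r[8] = 50  (first piece 1, then r[7]=45)
r[9] = 61
r[10] = 68
r[11] = 73  (first piece 1, then r[10]=68)
One optimal cutting: 10 + 1 → $68 + $5 = $73.

73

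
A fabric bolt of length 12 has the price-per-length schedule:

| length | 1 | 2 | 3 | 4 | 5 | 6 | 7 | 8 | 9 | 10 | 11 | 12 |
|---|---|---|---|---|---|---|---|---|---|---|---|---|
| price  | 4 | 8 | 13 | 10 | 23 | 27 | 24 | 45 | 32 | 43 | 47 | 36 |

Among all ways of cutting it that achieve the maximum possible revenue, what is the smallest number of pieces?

Build r[k] bottom-up: r[k] = max over allowed piece i of (p[i] + r[k−i]).
r[1] = 4
r[2] = max(4+4, 8+0) = 8
r[3] = max(4+8, 8+4, 13+0) = 13
r[4] = max(4+13, 8+8, 13+4, 10+0) = 17
r[5] = max(4+17, 8+13, 13+8, 10+4, 23+0) = 23
r[6] = max(4+23, 8+17, 13+13, 10+8, 23+4, 27+0) = 27
r[7] = max(4+27, 8+23, 13+17, …, 27+4, 24+0) = 31
r[8] = max(4+31, 8+27, 13+23, …, 24+4, 45+0) = 45
r[9] = max(4+45, 8+31, 13+27, …, 45+4, 32+0) = 49
r[10] = max(4+49, 8+45, 13+31, …, 32+4, 43+0) = 53
r[11] = max(4+53, 8+49, 13+45, …, 43+4, 47+0) = 58
r[12] = max(4+58, 8+53, 13+49, …, 47+4, 36+0) = 62
Maximum revenue is $62.
Now minimize piece count subject to staying optimal: for each k, pieces[k] = 1 + min over i with p[i]+r[k−i]=r[k] of pieces[k−i].
pieces[9] = 2
pieces[10] = 2
pieces[11] = 2
pieces[12] = 3

3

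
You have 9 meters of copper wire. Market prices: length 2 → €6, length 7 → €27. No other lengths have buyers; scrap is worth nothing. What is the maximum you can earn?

33

Build r[k] bottom-up: r[k] = max over allowed piece i of (p[i] + r[k−i]).
r[1] = 0
r[2] = 6
r[3] = 6
r[4] = 12  (first piece 2, then r[2]=6)
r[5] = 12
r[6] = 18  (first piece 2, then r[4]=12)
r[7] = 27
r[8] = 27
r[9] = 33  (first piece 2, then r[7]=27)
One optimal cutting: 7 + 2 → €33.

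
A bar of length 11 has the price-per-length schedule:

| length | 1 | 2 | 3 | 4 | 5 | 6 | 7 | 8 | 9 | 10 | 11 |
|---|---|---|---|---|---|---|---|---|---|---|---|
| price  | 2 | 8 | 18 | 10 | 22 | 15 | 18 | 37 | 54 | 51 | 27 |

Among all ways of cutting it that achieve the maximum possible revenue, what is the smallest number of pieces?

Let r[k] be the best obtainable value from length k. For each k, try every first piece i and keep the best of price[i] + r[k−i].
r[1] = 2
r[2] = 8
r[3] = 18
r[4] = 20  (first piece 1, then r[3]=18)
r[5] = 26  (first piece 2, then r[3]=18)
r[6] = 36  (first piece 3, then r[3]=18)
r[7] = 38  (first piece 1, then r[6]=36)
r[8] = 44  (first piece 2, then r[6]=36)
r[9] = 54  (first piece 3, then r[6]=36)
r[10] = 56  (first piece 1, then r[9]=54)
r[11] = 62  (first piece 2, then r[9]=54)
Maximum revenue is 62.
Now minimize piece count subject to staying optimal: for each k, pieces[k] = 1 + min over i with p[i]+r[k−i]=r[k] of pieces[k−i].
pieces[8] = 3
pieces[9] = 1
pieces[10] = 2
pieces[11] = 2

2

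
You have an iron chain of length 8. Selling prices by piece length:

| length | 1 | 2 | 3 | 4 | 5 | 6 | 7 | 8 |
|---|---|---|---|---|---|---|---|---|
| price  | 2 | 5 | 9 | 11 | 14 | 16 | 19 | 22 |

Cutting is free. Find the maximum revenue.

23

Consider every possible first cut. r[k] is the best of p[i]+r[k−i] over all sellable i≤k.
r[1] = 2
r[2] = max(2+2, 5+0) = 5
r[3] = max(2+5, 5+2, 9+0) = 9
r[4] = max(2+9, 5+5, 9+2, 11+0) = 11
r[5] = max(2+11, 5+9, 9+5, 11+2, 14+0) = 14
r[6] = max(2+14, 5+11, 9+9, 11+5, 14+2, 16+0) = 18
r[7] = max(2+18, 5+14, 9+11, …, 16+2, 19+0) = 20
r[8] = max(2+20, 5+18, 9+14, …, 19+2, 22+0) = 23
One optimal cutting: 3 + 3 + 2 → $9 + $9 + $5 = $23.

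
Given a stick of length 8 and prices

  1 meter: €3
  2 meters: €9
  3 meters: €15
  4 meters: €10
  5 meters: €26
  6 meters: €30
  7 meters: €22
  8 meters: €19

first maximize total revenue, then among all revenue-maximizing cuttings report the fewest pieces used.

Consider every possible first cut. r[k] is the best of p[i]+r[k−i] over all sellable i≤k.
r[1] = 3
r[2] = max(3+3, 9+0) = 9
r[3] = max(3+9, 9+3, 15+0) = 15
r[4] = max(3+15, 9+9, 15+3, 10+0) = 18
r[5] = max(3+18, 9+15, 15+9, 10+3, 26+0) = 26
r[6] = max(3+26, 9+18, 15+15, 10+9, 26+3, 30+0) = 30
r[7] = max(3+30, 9+26, 15+18, …, 30+3, 22+0) = 35
r[8] = max(3+35, 9+30, 15+26, …, 22+3, 19+0) = 41
Maximum revenue is €41.
Now minimize piece count subject to staying optimal: for each k, pieces[k] = 1 + min over i with p[i]+r[k−i]=r[k] of pieces[k−i].
pieces[5] = 1
pieces[6] = 1
pieces[7] = 2
pieces[8] = 2

2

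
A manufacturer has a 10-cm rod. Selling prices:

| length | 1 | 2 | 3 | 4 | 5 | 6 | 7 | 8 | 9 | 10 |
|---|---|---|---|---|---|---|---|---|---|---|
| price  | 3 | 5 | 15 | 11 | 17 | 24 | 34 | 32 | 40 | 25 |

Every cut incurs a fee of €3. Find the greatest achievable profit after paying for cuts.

Let net[k] be the best obtainable value from length k. For each k, try every first piece i and keep the best of price[i] + net[k−i] minus the 3 cut fee when i<k.
net[1] = 3
net[2] = 5
net[3] = 15
net[4] = 15  (first piece 1, then net[3]=15)
net[5] = 17  (first piece 2, then net[3]=15)
net[6] = 27  (first piece 3, then net[3]=15)
net[7] = 34
net[8] = 34  (first piece 1, then net[7]=34)
net[9] = 40
net[10] = 46  (first piece 3, then net[7]=34)
One optimal plan: pieces 7 + 3 (1 cut) → €49 − €3 = €46.

46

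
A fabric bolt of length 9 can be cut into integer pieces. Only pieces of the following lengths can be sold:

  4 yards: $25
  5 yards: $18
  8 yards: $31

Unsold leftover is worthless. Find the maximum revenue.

50

Let f[k] be the best obtainable value from length k. For each k, try every first piece i and keep the best of price[i] + f[k−i].
f[1] = 0
f[2] = 0
f[3] = 0
f[4] = 25
f[5] = 25
f[6] = 25
f[7] = 25
f[8] = 50  (first piece 4, then f[4]=25)
f[9] = 50
One optimal cutting: pieces 4 + 4 with 1 yard of scrap → $50.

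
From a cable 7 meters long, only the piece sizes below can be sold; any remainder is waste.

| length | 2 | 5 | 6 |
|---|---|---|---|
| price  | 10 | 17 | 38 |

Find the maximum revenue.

38

Consider every possible first cut. r[k] is the best of p[i]+r[k−i] over all sellable i≤k.
r[1] = 0
r[2] = 10
r[3] = 10
r[4] = 20  (first piece 2, then r[2]=10)
r[5] = 20
r[6] = 38
r[7] = 38
One optimal cutting: pieces 6 with 1 meter of scrap → €38.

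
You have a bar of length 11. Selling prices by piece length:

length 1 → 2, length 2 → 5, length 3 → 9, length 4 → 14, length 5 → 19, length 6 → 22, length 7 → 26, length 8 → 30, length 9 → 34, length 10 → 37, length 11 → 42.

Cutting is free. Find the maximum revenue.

Consider every possible first cut. best[k] is the best of p[i]+best[k−i] over all sellable i≤k.
best[1] = 2
best[2] = 5
best[3] = 9
best[4] = 14
best[5] = 19
best[6] = 22
best[7] = 26
best[8] = 30
best[9] = 34
best[10] = 38  (first piece 5, then best[5]=19)
best[11] = 42
Best is to sell the whole 11-cm piece uncut for 42.

42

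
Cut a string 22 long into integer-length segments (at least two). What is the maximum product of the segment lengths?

Let f[k] be the best product for length k (with at least one cut). For each first piece i, the rest contributes max(k−i, f[k−i]).
f[2] = 1·max(1,0) = 1·1 = 1
f[3] = max(1·2, 2·1) = 2
f[4] = max(1·3, 2·2, 3·1) = 4
f[5] = max(1·4, 2·3, 3·2, 4·1) = 6
f[6] = max(1·6, 2·4, 3·3, 4·2, 5·1) = 9
f[7] = max(1·9, 2·6, 3·4, 4·3, 5·2, 6·1) = 12
f[8] = max(1·12, 2·9, 3·6, …, 6·2, 7·1) = 18
f[9] = max(1·18, 2·12, 3·9, …, 7·2, 8·1) = 27
f[10] = max(1·27, 2·18, 3·12, …, 8·2, 9·1) = 36
f[11] = max(1·36, 2·27, 3·18, …, 9·2, 10·1) = 54
f[12] = max(1·54, 2·36, 3·27, …, 10·2, 11·1) = 81
f[13] = max(1·81, 2·54, 3·36, …, 11·2, 12·1) = 108
f[14] = max(1·108, 2·81, 3·54, …, 12·2, 13·1) = 162
f[15] = max(1·162, 2·108, 3·81, …, 13·2, 14·1) = 243
f[16] = max(1·243, 2·162, 3·108, …, 14·2, 15·1) = 324
f[17] = max(1·324, 2·243, 3·162, …, 15·2, 16·1) = 486
f[18] = max(1·486, 2·324, 3·243, …, 16·2, 17·1) = 729
f[19] = max(1·729, 2·486, 3·324, …, 17·2, 18·1) = 972
f[20] = max(1·972, 2·729, 3·486, …, 18·2, 19·1) = 1458
f[21] = max(1·1458, 2·972, 3·729, …, 19·2, 20·1) = 2187
f[22] = max(1·2187, 2·1458, 3·972, …, 20·2, 21·1) = 2916
One optimal split: 3 + 3 + 3 + 3 + 3 + 3 + 2 + 2; product 3·3·3·3·3·3·2·2 = 2916.

2916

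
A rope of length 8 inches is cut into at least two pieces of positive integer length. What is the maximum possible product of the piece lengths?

Define P[k] = max over 1≤i<k of i · max(k−i, P[k−i]); the inner max lets the remainder stay uncut if that's better.
P[2] = 1·max(1,0) = 1·1 = 1
P[3] = max(1·2, 2·1) = 2
P[4] = max(1·3, 2·2, 3·1) = 4
P[5] = max(1·4, 2·3, 3·2, 4·1) = 6
P[6] = max(1·6, 2·4, 3·3, 4·2, 5·1) = 9
P[7] = max(1·9, 2·6, 3·4, 4·3, 5·2, 6·1) = 12
P[8] = max(1·12, 2·9, 3·6, …, 6·2, 7·1) = 18
One optimal split: 3 + 3 + 2; product 3·3·2 = 18.

18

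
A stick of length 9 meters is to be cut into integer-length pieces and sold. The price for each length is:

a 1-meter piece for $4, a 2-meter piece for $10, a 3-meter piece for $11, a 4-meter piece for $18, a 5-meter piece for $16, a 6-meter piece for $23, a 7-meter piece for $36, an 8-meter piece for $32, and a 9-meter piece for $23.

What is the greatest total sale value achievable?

Consider every possible first cut. best[k] is the best of p[i]+best[k−i] over all sellable i≤k.
best[1] = 4
best[2] = 10
best[3] = 14  (first piece 1, then best[2]=10)
best[4] = 20  (first piece 2, then best[2]=10)
best[5] = 24  (first piece 1, then best[4]=20)
best[6] = 30  (first piece 2, then best[4]=20)
best[7] = 36
best[8] = 40  (first piece 1, then best[7]=36)
best[9] = 46  (first piece 2, then best[7]=36)
One optimal cutting: 7 + 2 → $36 + $10 = $46.

46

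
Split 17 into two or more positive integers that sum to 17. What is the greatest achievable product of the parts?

486

Fill g[k] for k=2..17: at each k try every first piece i and multiply by the better of (k−i) uncut or g[k−i].
g[2] = 1*max(1,0) = 1*1 = 1
g[3] = 1*max(2,1) = 1*2 = 2
g[4] = 2*max(2,1) = 2*2 = 4
g[5] = 2*max(3,2) = 2*3 = 6
g[6] = 3*max(3,2) = 3*3 = 9
g[7] = 2*max(5,6) = 2*6 = 12
g[8] = 2*max(6,9) = 2*9 = 18
g[9] = 3*max(6,9) = 3*9 = 27
g[10] = 2*max(8,18) = 2*18 = 36
g[11] = 2*max(9,27) = 2*27 = 54
g[12] = 3*max(9,27) = 3*27 = 81
g[13] = 2*max(11,54) = 2*54 = 108
g[14] = 2*max(12,81) = 2*81 = 162
g[15] = 3*max(12,81) = 3*81 = 243
g[16] = 2*max(14,162) = 2*162 = 324
g[17] = 2*max(15,243) = 2*243 = 486
One optimal split: 3 + 3 + 3 + 3 + 3 + 2; product 3*3*3*3*3*2 = 486.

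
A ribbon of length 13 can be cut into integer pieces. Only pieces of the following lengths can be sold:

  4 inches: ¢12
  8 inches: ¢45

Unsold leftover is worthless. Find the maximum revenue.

Build f[k] bottom-up: f[k] = max over allowed piece i of (p[i] + f[k−i]).
f[1] = 0
f[2] = 0
f[3] = 0
f[4] = 12
f[5] = 12
f[6] = 12
f[7] = 12
f[8] = max(12+12, 45+0) = 45
f[9] = max(12+12, 45+0) = 45
f[10] = max(12+12, 45+0) = 45
f[11] = max(12+12, 45+0) = 45
f[12] = max(12+45, 45+12) = 57
f[13] = max(12+45, 45+12) = 57
One optimal cutting: pieces 8 + 4 with 1 inch of scrap → ¢57.

57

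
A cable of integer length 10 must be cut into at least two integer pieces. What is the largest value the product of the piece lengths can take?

36

Let m[k] be the best product for length k (with at least one cut). For each first piece i, the rest contributes max(k−i, m[k−i]).
m[2] = 1×max(1,0) = 1×1 = 1
m[3] = 1×max(2,1) = 1×2 = 2
m[4] = 2×max(2,1) = 2×2 = 4
m[5] = 2×max(3,2) = 2×3 = 6
m[6] = 3×max(3,2) = 3×3 = 9
m[7] = 2×max(5,6) = 2×6 = 12
m[8] = 2×max(6,9) = 2×9 = 18
m[9] = 3×max(6,9) = 3×9 = 27
m[10] = 2×max(8,18) = 2×18 = 36
One optimal split: 3 + 3 + 2 + 2; product 3×3×2×2 = 36.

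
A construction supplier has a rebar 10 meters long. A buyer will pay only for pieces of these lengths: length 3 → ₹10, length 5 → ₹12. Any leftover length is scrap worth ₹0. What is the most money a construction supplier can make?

30

Build f[k] bottom-up: f[k] = max over allowed piece i of (p[i] + f[k−i]).
f[1] = 0
f[2] = 0
f[3] = 10
f[4] = 10
f[5] = max(10+0, 12+0) = 12
f[6] = max(10+10, 12+0) = 20
f[7] = max(10+10, 12+0) = 20
f[8] = max(10+12, 12+10) = 22
f[9] = max(10+20, 12+10) = 30
f[10] = max(10+20, 12+12) = 30
One optimal cutting: pieces 3 + 3 + 3 with 1 meter of scrap → ₹30.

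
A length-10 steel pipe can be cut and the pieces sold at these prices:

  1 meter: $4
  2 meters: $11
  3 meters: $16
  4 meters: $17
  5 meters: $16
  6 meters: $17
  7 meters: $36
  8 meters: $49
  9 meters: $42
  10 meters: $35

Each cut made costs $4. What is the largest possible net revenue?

Let r[k] be the best obtainable value from length k. For each k, try every first piece i and keep the best of price[i] + r[k−i] minus the 4 cut fee when i<k.
r[1] = 4
r[2] = max(4+4-4, 11+0) = 11
r[3] = max(4+11-4, 11+4-4, 16+0) = 16
r[4] = max(4+16-4, 11+11-4, 16+4-4, 17+0) = 18
r[5] = max(4+18-4, 11+16-4, 16+11-4, 17+4-4, 16+0) = 23
r[6] = max(4+23-4, 11+18-4, 16+16-4, 17+11-4, 16+4-4, 17+0) = 28
r[7] = max(4+28-4, 11+23-4, 16+18-4, …, 17+4-4, 36+0) = 36
r[8] = max(4+36-4, 11+28-4, 16+23-4, …, 36+4-4, 49+0) = 49
r[9] = max(4+49-4, 11+36-4, 16+28-4, …, 49+4-4, 42+0) = 49
r[10] = max(4+49-4, 11+49-4, 16+36-4, …, 42+4-4, 35+0) = 56
One optimal plan: pieces 8 + 2 (1 cut) → $60 − $4 = $56.

56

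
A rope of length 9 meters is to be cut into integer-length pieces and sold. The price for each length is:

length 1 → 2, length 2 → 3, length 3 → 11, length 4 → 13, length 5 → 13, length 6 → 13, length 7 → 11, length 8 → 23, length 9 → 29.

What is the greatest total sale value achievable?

33

Let R[k] be the best obtainable value from length k. For each k, try every first piece i and keep the best of price[i] + R[k−i].
R[1] = 2
R[2] = 4  (first piece 1, then R[1]=2)
R[3] = 11
R[4] = 13  (first piece 1, then R[3]=11)
R[5] = 15  (first piece 1, then R[4]=13)
R[6] = 22  (first piece 3, then R[3]=11)
R[7] = 24  (first piece 1, then R[6]=22)
R[8] = 26  (first piece 1, then R[7]=24)
R[9] = 33  (first piece 3, then R[6]=22)
One optimal cutting: 3 + 3 + 3 → 11 + 11 + 11 = 33.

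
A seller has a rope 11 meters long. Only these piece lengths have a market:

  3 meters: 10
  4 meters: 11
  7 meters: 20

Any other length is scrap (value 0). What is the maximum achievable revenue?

32

Build r[k] bottom-up: r[k] = max over allowed piece i of (p[i] + r[k−i]).
r[1] = 0
r[2] = 0
r[3] = 10
r[4] = max(10+0, 11+0) = 11
r[5] = max(10+0, 11+0) = 11
r[6] = max(10+10, 11+0) = 20
r[7] = max(10+11, 11+10, 20+0) = 21
r[8] = max(10+11, 11+11, 20+0) = 22
r[9] = max(10+20, 11+11, 20+0) = 30
r[10] = max(10+21, 11+20, 20+10) = 31
r[11] = max(10+22, 11+21, 20+11) = 32
One optimal cutting: 4 + 4 + 3 → 32.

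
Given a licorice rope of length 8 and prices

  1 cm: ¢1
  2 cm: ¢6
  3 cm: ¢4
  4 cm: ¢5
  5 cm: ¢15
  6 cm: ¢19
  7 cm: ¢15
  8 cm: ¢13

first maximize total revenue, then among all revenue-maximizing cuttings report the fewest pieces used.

Let r[k] be the best obtainable value from length k. For each k, try every first piece i and keep the best of price[i] + r[k−i].
r[1] = 1
r[2] = max(1+1, 6+0) = 6
r[3] = max(1+6, 6+1, 4+0) = 7
r[4] = max(1+7, 6+6, 4+1, 5+0) = 12
r[5] = max(1+12, 6+7, 4+6, 5+1, 15+0) = 15
r[6] = max(1+15, 6+12, 4+7, 5+6, 15+1, 19+0) = 19
r[7] = max(1+19, 6+15, 4+12, …, 19+1, 15+0) = 21
r[8] = max(1+21, 6+19, 4+15, …, 15+1, 13+0) = 25
Maximum revenue is ¢25.
Now minimize piece count subject to staying optimal: for each k, pieces[k] = 1 + min over i with p[i]+r[k−i]=r[k] of pieces[k−i].
pieces[5] = 1
pieces[6] = 1
pieces[7] = 2
pieces[8] = 2

2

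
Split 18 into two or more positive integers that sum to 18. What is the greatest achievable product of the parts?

Define g[k] = max over 1≤i<k of i · max(k−i, g[k−i]); the inner max lets the remainder stay uncut if that's better.
g[2] = 1*max(1,0) = 1*1 = 1
g[3] = 1*max(2,1) = 1*2 = 2
g[4] = 2*max(2,1) = 2*2 = 4
g[5] = 2*max(3,2) = 2*3 = 6
g[6] = 3*max(3,2) = 3*3 = 9
g[7] = 2*max(5,6) = 2*6 = 12
g[8] = 2*max(6,9) = 2*9 = 18
g[9] = 3*max(6,9) = 3*9 = 27
g[10] = 2*max(8,18) = 2*18 = 36
g[11] = 2*max(9,27) = 2*27 = 54
g[12] = 3*max(9,27) = 3*27 = 81
g[13] = 2*max(11,54) = 2*54 = 108
g[14] = 2*max(12,81) = 2*81 = 162
g[15] = 3*max(12,81) = 3*81 = 243
g[16] = 2*max(14,162) = 2*162 = 324
g[17] = 2*max(15,243) = 2*243 = 486
g[18] = 3*max(15,243) = 3*243 = 729
One optimal split: 3 + 3 + 3 + 3 + 3 + 3; product 3*3*3*3*3*3 = 729.

729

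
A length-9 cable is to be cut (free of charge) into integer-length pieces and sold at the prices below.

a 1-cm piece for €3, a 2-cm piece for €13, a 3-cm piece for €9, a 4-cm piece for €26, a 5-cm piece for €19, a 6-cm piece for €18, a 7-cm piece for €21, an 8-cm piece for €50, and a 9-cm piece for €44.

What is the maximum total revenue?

55

Consider every possible first cut. R[k] is the best of p[i]+R[k−i] over all sellable i≤k.
R[1] = 3
R[2] = max(3+3, 13+0) = 13
R[3] = max(3+13, 13+3, 9+0) = 16
R[4] = max(3+16, 13+13, 9+3, 26+0) = 26
R[5] = max(3+26, 13+16, 9+13, 26+3, 19+0) = 29
R[6] = max(3+29, 13+26, 9+16, 26+13, 19+3, 18+0) = 39
R[7] = max(3+39, 13+29, 9+26, …, 18+3, 21+0) = 42
R[8] = max(3+42, 13+39, 9+29, …, 21+3, 50+0) = 52
R[9] = max(3+52, 13+42, 9+39, …, 50+3, 44+0) = 55
One optimal cutting: 2 + 2 + 2 + 2 + 1 → €13 + €13 + €13 + €13 + €3 = €55.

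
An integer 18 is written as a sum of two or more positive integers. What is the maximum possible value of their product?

729

Fill prod[k] for k=2..18: at each k try every first piece i and multiply by the better of (k−i) uncut or prod[k−i].
Small cases: prod[2]=1, prod[3]=2, prod[4]=4, prod[5]=6, prod[6]=9, prod[7]=12, prod[8]=18, prod[9]=27, prod[10]=36.
prod[11] = 2·max(9,27) = 2·27 = 54
prod[12] = 3·max(9,27) = 3·27 = 81
prod[13] = 2·max(11,54) = 2·54 = 108
prod[14] = 2·max(12,81) = 2·81 = 162
prod[15] = 3·max(12,81) = 3·81 = 243
prod[16] = 2·max(14,162) = 2·162 = 324
prod[17] = 2·max(15,243) = 2·243 = 486
prod[18] = 3·max(15,243) = 3·243 = 729
One optimal split: 3 + 3 + 3 + 3 + 3 + 3; product 3·3·3·3·3·3 = 729.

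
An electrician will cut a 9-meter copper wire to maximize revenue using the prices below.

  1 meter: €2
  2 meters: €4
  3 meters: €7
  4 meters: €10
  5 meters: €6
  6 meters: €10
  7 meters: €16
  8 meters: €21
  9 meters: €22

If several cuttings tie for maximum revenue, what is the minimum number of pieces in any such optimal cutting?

2

Consider every possible first cut. r[k] is the best of p[i]+r[k−i] over all sellable i≤k.
r[1] = 2
r[2] = 4  (first piece 1, then r[1]=2)
r[3] = 7
r[4] = 10
r[5] = 12  (first piece 1, then r[4]=10)
r[6] = 14  (first piece 1, then r[5]=12)
r[7] = 17  (first piece 3, then r[4]=10)
r[8] = 21
r[9] = 23  (first piece 1, then r[8]=21)
Maximum revenue is €23.
Now minimize piece count subject to staying optimal: for each k, pieces[k] = 1 + min over i with p[i]+r[k−i]=r[k] of pieces[k−i].
pieces[6] = 2
pieces[7] = 2
pieces[8] = 1
pieces[9] = 2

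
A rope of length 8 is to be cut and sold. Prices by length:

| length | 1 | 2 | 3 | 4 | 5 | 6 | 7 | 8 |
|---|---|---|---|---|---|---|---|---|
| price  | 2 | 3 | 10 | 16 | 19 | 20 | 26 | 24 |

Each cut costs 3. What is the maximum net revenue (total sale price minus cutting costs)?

29

Consider every possible first cut. r[k] is the best of p[i]+r[k−i] over all sellable i≤k, charging 3 whenever i<k.
r[1] = 2
r[2] = 3
r[3] = 10
r[4] = 16
r[5] = 19
r[6] = 20
r[7] = 26
r[8] = 29  (first piece 4, then r[4]=16)
One optimal plan: pieces 4 + 4 (1 cut) → 32 − 3 = 29.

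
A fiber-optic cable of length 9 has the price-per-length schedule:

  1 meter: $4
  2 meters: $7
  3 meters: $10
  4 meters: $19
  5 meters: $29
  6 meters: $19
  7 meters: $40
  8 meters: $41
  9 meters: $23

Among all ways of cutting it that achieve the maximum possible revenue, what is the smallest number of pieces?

Build r[k] bottom-up: r[k] = max over allowed piece i of (p[i] + r[k−i]).
r[1] = 4
r[2] = max(4+4, 7+0) = 8
r[3] = max(4+8, 7+4, 10+0) = 12
r[4] = max(4+12, 7+8, 10+4, 19+0) = 19
r[5] = max(4+19, 7+12, 10+8, 19+4, 29+0) = 29
r[6] = max(4+29, 7+19, 10+12, 19+8, 29+4, 19+0) = 33
r[7] = max(4+33, 7+29, 10+19, …, 19+4, 40+0) = 40
r[8] = max(4+40, 7+33, 10+29, …, 40+4, 41+0) = 44
r[9] = max(4+44, 7+40, 10+33, …, 41+4, 23+0) = 48
Maximum revenue is $48.
Now minimize piece count subject to staying optimal: for each k, pieces[k] = 1 + min over i with p[i]+r[k−i]=r[k] of pieces[k−i].
pieces[6] = 2
pieces[7] = 1
pieces[8] = 2
pieces[9] = 2

2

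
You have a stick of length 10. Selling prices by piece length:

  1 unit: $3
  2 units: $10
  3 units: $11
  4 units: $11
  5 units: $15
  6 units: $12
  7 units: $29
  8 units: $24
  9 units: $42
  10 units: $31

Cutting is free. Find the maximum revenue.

50

Build r[k] bottom-up: r[k] = max over allowed piece i of (p[i] + r[k−i]).
r[1] = 3
r[2] = max(3+3, 10+0) = 10
r[3] = max(3+10, 10+3, 11+0) = 13
r[4] = max(3+13, 10+10, 11+3, 11+0) = 20
r[5] = max(3+20, 10+13, 11+10, 11+3, 15+0) = 23
r[6] = max(3+23, 10+20, 11+13, 11+10, 15+3, 12+0) = 30
r[7] = max(3+30, 10+23, 11+20, …, 12+3, 29+0) = 33
r[8] = max(3+33, 10+30, 11+23, …, 29+3, 24+0) = 40
r[9] = max(3+40, 10+33, 11+30, …, 24+3, 42+0) = 43
r[10] = max(3+43, 10+40, 11+33, …, 42+3, 31+0) = 50
One optimal cutting: 2 + 2 + 2 + 2 + 2 → $10 + $10 + $10 + $10 + $10 = $50.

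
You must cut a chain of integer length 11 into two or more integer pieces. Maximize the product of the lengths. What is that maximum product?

54

Let g[k] be the best product for length k (with at least one cut). For each first piece i, the rest contributes max(k−i, g[k−i]).
g[2] = 1·max(1,0) = 1·1 = 1
g[3] = 1·max(2,1) = 1·2 = 2
g[4] = 2·max(2,1) = 2·2 = 4
g[5] = 2·max(3,2) = 2·3 = 6
g[6] = 3·max(3,2) = 3·3 = 9
g[7] = 2·max(5,6) = 2·6 = 12
g[8] = 2·max(6,9) = 2·9 = 18
g[9] = 3·max(6,9) = 3·9 = 27
g[10] = 2·max(8,18) = 2·18 = 36
g[11] = 2·max(9,27) = 2·27 = 54
One optimal split: 3 + 3 + 3 + 2; product 3·3·3·2 = 54.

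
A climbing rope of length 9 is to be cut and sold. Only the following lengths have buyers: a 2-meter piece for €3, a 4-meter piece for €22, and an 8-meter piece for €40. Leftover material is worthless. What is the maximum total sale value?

44

Build r[k] bottom-up: r[k] = max over allowed piece i of (p[i] + r[k−i]).
r[1] = 0
r[2] = 3
r[3] = 3
r[4] = 22
r[5] = 22
r[6] = 25  (first piece 2, then r[4]=22)
r[7] = 25
r[8] = 44  (first piece 4, then r[4]=22)
r[9] = 44
One optimal cutting: pieces 4 + 4 with 1 meter of scrap → €44.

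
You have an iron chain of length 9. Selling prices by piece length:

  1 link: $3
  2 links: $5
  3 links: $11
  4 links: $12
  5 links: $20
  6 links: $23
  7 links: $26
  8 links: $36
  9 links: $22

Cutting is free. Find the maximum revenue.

39

Consider every possible first cut. r[k] is the best of p[i]+r[k−i] over all sellable i≤k.
r[1] = 3
r[2] = 6  (first piece 1, then r[1]=3)
r[3] = 11
r[4] = 14  (first piece 1, then r[3]=11)
r[5] = 20
r[6] = 23  (first piece 1, then r[5]=20)
r[7] = 26  (first piece 1, then r[6]=23)
r[8] = 36
r[9] = 39  (first piece 1, then r[8]=36)
One optimal cutting: 8 + 1 → $36 + $3 = $39.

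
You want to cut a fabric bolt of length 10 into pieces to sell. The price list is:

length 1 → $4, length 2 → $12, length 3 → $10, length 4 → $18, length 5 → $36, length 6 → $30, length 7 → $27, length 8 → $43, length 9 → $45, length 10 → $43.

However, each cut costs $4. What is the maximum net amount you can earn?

Build v[k] bottom-up: v[k] = max over allowed piece i of (p[i] + v[k−i]) − 4 per cut.
v[1] = 4
v[2] = max(4+4-4, 12+0) = 12
v[3] = max(4+12-4, 12+4-4, 10+0) = 12
v[4] = max(4+12-4, 12+12-4, 10+4-4, 18+0) = 20
v[5] = max(4+20-4, 12+12-4, 10+12-4, 18+4-4, 36+0) = 36
v[6] = max(4+36-4, 12+20-4, 10+12-4, 18+12-4, 36+4-4, 30+0) = 36
v[7] = max(4+36-4, 12+36-4, 10+20-4, …, 30+4-4, 27+0) = 44
v[8] = max(4+44-4, 12+36-4, 10+36-4, …, 27+4-4, 43+0) = 44
v[9] = max(4+44-4, 12+44-4, 10+36-4, …, 43+4-4, 45+0) = 52
v[10] = max(4+52-4, 12+44-4, 10+44-4, …, 45+4-4, 43+0) = 68
One optimal plan: pieces 5 + 5 (1 cut) → $72 − $4 = $68.

68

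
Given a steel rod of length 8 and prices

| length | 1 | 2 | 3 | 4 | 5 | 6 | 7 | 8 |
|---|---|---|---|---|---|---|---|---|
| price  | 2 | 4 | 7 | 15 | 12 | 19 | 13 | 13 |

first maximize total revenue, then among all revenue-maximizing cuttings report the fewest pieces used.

Build r[k] bottom-up: r[k] = max over allowed piece i of (p[i] + r[k−i]).
r[1] = 2
r[2] = max(2+2, 4+0) = 4
r[3] = max(2+4, 4+2, 7+0) = 7
r[4] = max(2+7, 4+4, 7+2, 15+0) = 15
r[5] = max(2+15, 4+7, 7+4, 15+2, 12+0) = 17
r[6] = max(2+17, 4+15, 7+7, 15+4, 12+2, 19+0) = 19
r[7] = max(2+19, 4+17, 7+15, …, 19+2, 13+0) = 22
r[8] = max(2+22, 4+19, 7+17, …, 13+2, 13+0) = 30
Maximum revenue is $30.
Now minimize piece count subject to staying optimal: for each k, pieces[k] = 1 + min over i with p[i]+r[k−i]=r[k] of pieces[k−i].
pieces[5] = 2
pieces[6] = 1
pieces[7] = 2
pieces[8] = 2

2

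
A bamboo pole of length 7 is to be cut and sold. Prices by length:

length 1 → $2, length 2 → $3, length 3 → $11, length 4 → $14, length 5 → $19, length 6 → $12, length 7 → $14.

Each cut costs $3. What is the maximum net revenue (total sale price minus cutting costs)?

22

Let r[k] be the best obtainable value from length k. For each k, try every first piece i and keep the best of price[i] + r[k−i] minus the 3 cut fee when i<k.
r[1] = 2
r[2] = 3
r[3] = 11
r[4] = 14
r[5] = 19
r[6] = 19  (first piece 3, then r[3]=11)
r[7] = 22  (first piece 3, then r[4]=14)
One optimal plan: pieces 4 + 3 (1 cut) → $25 − $3 = $22.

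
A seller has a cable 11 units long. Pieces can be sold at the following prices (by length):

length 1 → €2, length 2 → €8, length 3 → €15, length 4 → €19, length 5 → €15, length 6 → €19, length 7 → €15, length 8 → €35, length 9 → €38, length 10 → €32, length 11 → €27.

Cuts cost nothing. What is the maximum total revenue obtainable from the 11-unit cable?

Build best[k] bottom-up: best[k] = max over allowed piece i of (p[i] + best[k−i]).
best[1] = 2
best[2] = max(2+2, 8+0) = 8
best[3] = max(2+8, 8+2, 15+0) = 15
best[4] = max(2+15, 8+8, 15+2, 19+0) = 19
best[5] = max(2+19, 8+15, 15+8, 19+2, 15+0) = 23
best[6] = max(2+23, 8+19, 15+15, 19+8, 15+2, 19+0) = 30
best[7] = max(2+30, 8+23, 15+19, …, 19+2, 15+0) = 34
best[8] = max(2+34, 8+30, 15+23, …, 15+2, 35+0) = 38
best[9] = max(2+38, 8+34, 15+30, …, 35+2, 38+0) = 45
best[10] = max(2+45, 8+38, 15+34, …, 38+2, 32+0) = 49
best[11] = max(2+49, 8+45, 15+38, …, 32+2, 27+0) = 53
One optimal cutting: 3 + 3 + 3 + 2 → €15 + €15 + €15 + €8 = €53.

53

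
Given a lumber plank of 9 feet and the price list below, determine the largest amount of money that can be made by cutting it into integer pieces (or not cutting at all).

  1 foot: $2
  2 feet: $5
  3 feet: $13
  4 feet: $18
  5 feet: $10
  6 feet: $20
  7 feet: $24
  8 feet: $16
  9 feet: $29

Consider every possible first cut. v[k] is the best of p[i]+v[k−i] over all sellable i≤k.
v[1] = 2
v[2] = max(2+2, 5+0) = 5
v[3] = max(2+5, 5+2, 13+0) = 13
v[4] = max(2+13, 5+5, 13+2, 18+0) = 18
v[5] = max(2+18, 5+13, 13+5, 18+2, 10+0) = 20
v[6] = max(2+20, 5+18, 13+13, 18+5, 10+2, 20+0) = 26
v[7] = max(2+26, 5+20, 13+18, …, 20+2, 24+0) = 31
v[8] = max(2+31, 5+26, 13+20, …, 24+2, 16+0) = 36
v[9] = max(2+36, 5+31, 13+26, …, 16+2, 29+0) = 39
One optimal cutting: 3 + 3 + 3 → $13 + $13 + $13 = $39.

39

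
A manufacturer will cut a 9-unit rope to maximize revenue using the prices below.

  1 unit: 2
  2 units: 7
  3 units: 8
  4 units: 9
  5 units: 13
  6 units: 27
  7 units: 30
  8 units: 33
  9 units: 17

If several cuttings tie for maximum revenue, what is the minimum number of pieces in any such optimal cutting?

2

Let r[k] be the best obtainable value from length k. For each k, try every first piece i and keep the best of price[i] + r[k−i].
r[1] = 2
r[2] = max(2+2, 7+0) = 7
r[3] = max(2+7, 7+2, 8+0) = 9
r[4] = max(2+9, 7+7, 8+2, 9+0) = 14
r[5] = max(2+14, 7+9, 8+7, 9+2, 13+0) = 16
r[6] = max(2+16, 7+14, 8+9, 9+7, 13+2, 27+0) = 27
r[7] = max(2+27, 7+16, 8+14, …, 27+2, 30+0) = 30
r[8] = max(2+30, 7+27, 8+16, …, 30+2, 33+0) = 34
r[9] = max(2+34, 7+30, 8+27, …, 33+2, 17+0) = 37
Maximum revenue is 37.
Now minimize piece count subject to staying optimal: for each k, pieces[k] = 1 + min over i with p[i]+r[k−i]=r[k] of pieces[k−i].
pieces[6] = 1
pieces[7] = 1
pieces[8] = 2
pieces[9] = 2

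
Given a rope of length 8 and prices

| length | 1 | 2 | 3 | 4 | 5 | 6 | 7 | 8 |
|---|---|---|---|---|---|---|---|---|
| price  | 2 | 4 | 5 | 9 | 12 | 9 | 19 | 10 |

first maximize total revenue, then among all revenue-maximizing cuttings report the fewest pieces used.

2

Let r[k] be the best obtainable value from length k. For each k, try every first piece i and keep the best of price[i] + r[k−i].
r[1] = 2
r[2] = 4  (first piece 1, then r[1]=2)
r[3] = 6  (first piece 1, then r[2]=4)
r[4] = 9
r[5] = 12
r[6] = 14  (first piece 1, then r[5]=12)
r[7] = 19
r[8] = 21  (first piece 1, then r[7]=19)
Maximum revenue is €21.
Now minimize piece count subject to staying optimal: for each k, pieces[k] = 1 + min over i with p[i]+r[k−i]=r[k] of pieces[k−i].
pieces[5] = 1
pieces[6] = 2
pieces[7] = 1
pieces[8] = 2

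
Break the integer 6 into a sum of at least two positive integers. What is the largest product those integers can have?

Fill f[k] for k=2..6: at each k try every first piece i and multiply by the better of (k−i) uncut or f[k−i].
f[2] = 1*max(1,0) = 1*1 = 1
f[3] = 1*max(2,1) = 1*2 = 2
f[4] = 2*max(2,1) = 2*2 = 4
f[5] = 2*max(3,2) = 2*3 = 6
f[6] = 3*max(3,2) = 3*3 = 9
One optimal split: 3 + 3; product 3*3 = 9.

9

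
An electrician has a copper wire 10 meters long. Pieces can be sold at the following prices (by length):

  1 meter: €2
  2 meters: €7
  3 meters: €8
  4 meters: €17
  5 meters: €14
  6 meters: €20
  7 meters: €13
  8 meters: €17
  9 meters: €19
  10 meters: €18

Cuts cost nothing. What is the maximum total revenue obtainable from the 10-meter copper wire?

Consider every possible first cut. best[k] is the best of p[i]+best[k−i] over all sellable i≤k.
best[1] = 2
best[2] = max(2+2, 7+0) = 7
best[3] = max(2+7, 7+2, 8+0) = 9
best[4] = max(2+9, 7+7, 8+2, 17+0) = 17
best[5] = max(2+17, 7+9, 8+7, 17+2, 14+0) = 19
best[6] = max(2+19, 7+17, 8+9, 17+7, 14+2, 20+0) = 24
best[7] = max(2+24, 7+19, 8+17, …, 20+2, 13+0) = 26
best[8] = max(2+26, 7+24, 8+19, …, 13+2, 17+0) = 34
best[9] = max(2+34, 7+26, 8+24, …, 17+2, 19+0) = 36
best[10] = max(2+36, 7+34, 8+26, …, 19+2, 18+0) = 41
One optimal cutting: 4 + 4 + 2 → €17 + €17 + €7 = €41.

41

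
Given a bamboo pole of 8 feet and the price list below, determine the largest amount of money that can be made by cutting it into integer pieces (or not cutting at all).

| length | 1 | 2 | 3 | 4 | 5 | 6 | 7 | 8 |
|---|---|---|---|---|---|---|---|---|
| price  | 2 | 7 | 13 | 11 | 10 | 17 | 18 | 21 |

33

Build best[k] bottom-up: best[k] = max over allowed piece i of (p[i] + best[k−i]).
best[1] = 2
best[2] = max(2+2, 7+0) = 7
best[3] = max(2+7, 7+2, 13+0) = 13
best[4] = max(2+13, 7+7, 13+2, 11+0) = 15
best[5] = max(2+15, 7+13, 13+7, 11+2, 10+0) = 20
best[6] = max(2+20, 7+15, 13+13, 11+7, 10+2, 17+0) = 26
best[7] = max(2+26, 7+20, 13+15, …, 17+2, 18+0) = 28
best[8] = max(2+28, 7+26, 13+20, …, 18+2, 21+0) = 33
One optimal cutting: 3 + 3 + 2 → $13 + $13 + $7 = $33.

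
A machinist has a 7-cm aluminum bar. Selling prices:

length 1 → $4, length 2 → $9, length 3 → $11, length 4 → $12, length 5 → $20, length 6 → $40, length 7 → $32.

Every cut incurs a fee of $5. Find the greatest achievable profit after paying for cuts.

Build r[k] bottom-up: r[k] = max over allowed piece i of (p[i] + r[k−i]) − 5 per cut.
r[1] = 4
r[2] = 9
r[3] = 11
r[4] = 13  (first piece 2, then r[2]=9)
r[5] = 20
r[6] = 40
r[7] = 39  (first piece 1, then r[6]=40)
One optimal plan: pieces 6 + 1 (1 cut) → $44 − $5 = $39.

39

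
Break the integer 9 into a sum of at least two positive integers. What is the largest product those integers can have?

Fill m[k] for k=2..9: at each k try every first piece i and multiply by the better of (k−i) uncut or m[k−i].
Small cases: m[2]=1, m[3]=2.
m[4] = max(1*3, 2*2, 3*1) = 4
m[5] = max(1*4, 2*3, 3*2, 4*1) = 6
m[6] = max(1*6, 2*4, 3*3, 4*2, 5*1) = 9
m[7] = max(1*9, 2*6, 3*4, 4*3, 5*2, 6*1) = 12
m[8] = max(1*12, 2*9, 3*6, …, 6*2, 7*1) = 18
m[9] = max(1*18, 2*12, 3*9, …, 7*2, 8*1) = 27
One optimal split: 3 + 3 + 3; product 3*3*3 = 27.

27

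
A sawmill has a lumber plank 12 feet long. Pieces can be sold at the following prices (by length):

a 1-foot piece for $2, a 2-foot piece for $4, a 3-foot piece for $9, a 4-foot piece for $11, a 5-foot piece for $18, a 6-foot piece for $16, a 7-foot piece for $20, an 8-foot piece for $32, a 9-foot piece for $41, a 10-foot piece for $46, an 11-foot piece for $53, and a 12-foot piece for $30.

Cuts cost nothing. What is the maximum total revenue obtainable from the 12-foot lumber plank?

Build r[k] bottom-up: r[k] = max over allowed piece i of (p[i] + r[k−i]).
r[1] = 2
r[2] = 4  (first piece 1, then r[1]=2)
r[3] = 9
r[4] = 11  (first piece 1, then r[3]=9)
r[5] = 18
r[6] = 20  (first piece 1, then r[5]=18)
r[7] = 22  (first piece 1, then r[6]=20)
r[8] = 32
r[9] = 41
r[10] = 46
r[11] = 53
r[12] = 55  (first piece 1, then r[11]=53)
One optimal cutting: 11 + 1 → $53 + $2 = $55.

55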